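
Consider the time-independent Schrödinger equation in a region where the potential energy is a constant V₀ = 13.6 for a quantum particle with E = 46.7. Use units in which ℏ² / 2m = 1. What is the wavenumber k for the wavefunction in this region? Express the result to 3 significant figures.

With E > V₀ the solution is oscillatory, ψ ∝ e^{±ikx} with k = √(2m(E − V₀))/ℏ.
k = √(2 × 0.5 × 33.1) = 5.753.

k = 5.75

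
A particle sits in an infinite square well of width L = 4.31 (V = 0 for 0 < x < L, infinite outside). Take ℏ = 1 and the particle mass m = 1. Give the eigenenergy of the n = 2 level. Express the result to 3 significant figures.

Requiring ψ(0) = ψ(L) = 0 quantises k = nπ/L, hence E_n = ℏ²k²/2m = n²π²ℏ²/(2mL²).
E_2 = 2² × π² / (2 × 1 × 4.31²) = 1.063.

E = 1.06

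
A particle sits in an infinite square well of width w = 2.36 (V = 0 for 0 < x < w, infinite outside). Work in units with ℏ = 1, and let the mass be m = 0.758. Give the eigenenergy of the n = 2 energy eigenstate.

E = 4.68

The infinite-well eigenfunctions ψ_n = √(2/w) sin(nπx/w) vanish at both walls, giving E_n = n²π²ℏ²/(2mw²).
E_2 = 2² × π² / (2 × 0.758 × 2.36²) = 4.676.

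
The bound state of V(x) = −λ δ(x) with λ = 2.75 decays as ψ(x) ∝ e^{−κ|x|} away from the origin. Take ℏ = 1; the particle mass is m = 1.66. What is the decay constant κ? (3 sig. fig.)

κ = 4.57

Integrate −(ℏ²/2m)ψ'' − λδ(x)ψ = Eψ from −ε to +ε: the ψ'' term gives ψ'(0⁺) − ψ'(0⁻) and the δ term gives −(2mλ/ℏ²)ψ(0).
With ψ ∝ e^{−κ|x|} this yields −2κ = −2mλ/ℏ², so κ = mλ/ℏ² = 4.565.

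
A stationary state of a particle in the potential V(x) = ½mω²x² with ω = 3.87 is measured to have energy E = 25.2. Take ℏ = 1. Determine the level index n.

n = 6

Invert E_n = (n + ½)ℏω: n = E/ℏω − ½ = 6.012, so n = 6.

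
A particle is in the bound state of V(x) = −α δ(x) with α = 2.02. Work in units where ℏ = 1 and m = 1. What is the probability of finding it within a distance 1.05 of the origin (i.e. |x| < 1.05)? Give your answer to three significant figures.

P = 0.986

The normalised bound state is ψ = √κ e^{−κ|x|} with κ = mα/ℏ² = 2.020.
P(|x| < d) = ∫_{−d}^{d} κ e^{−2κ|x|} dx = 1 − e^{−2κd} = 1 − e^{−4.242} = 0.9856.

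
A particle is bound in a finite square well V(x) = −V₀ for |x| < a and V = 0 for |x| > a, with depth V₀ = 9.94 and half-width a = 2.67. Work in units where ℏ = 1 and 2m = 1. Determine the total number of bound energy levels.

N = 6

The dimensionless depth is z₀ = a√(2mV₀)/ℏ = 2.67 × √(9.940) = 8.418.
A new bound state (alternating even/odd) appears each time z₀ passes a multiple of π/2, so N = ⌊2z₀/π⌋ + 1 = ⌊5.359⌋ + 1 = 6.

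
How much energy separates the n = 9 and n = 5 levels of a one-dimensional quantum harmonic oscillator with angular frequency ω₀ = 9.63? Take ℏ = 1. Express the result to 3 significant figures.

E_n = ℏω₀(n + ½), so ΔE = (9 − 5) ℏω₀ = 4 × 9.63 = 38.52.

ΔE = 38.5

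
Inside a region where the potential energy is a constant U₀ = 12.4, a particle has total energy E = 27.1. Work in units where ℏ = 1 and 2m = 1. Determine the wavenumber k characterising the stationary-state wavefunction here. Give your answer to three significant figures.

k = 3.83

With E > U₀ the solution is oscillatory, ψ ∝ e^{±ikx} with k = √(2m(E − U₀))/ℏ.
k = √(2 × 0.5 × 14.7) = 3.834.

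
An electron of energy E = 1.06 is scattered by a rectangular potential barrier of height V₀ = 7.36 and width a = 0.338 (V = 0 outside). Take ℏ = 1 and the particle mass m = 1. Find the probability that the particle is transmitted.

T = 0.178

E < V₀: inside the barrier ψ ∝ e^{±κx} with κ = √(2m(V₀ − E))/ℏ = 3.550.
κa = 1.200, sinh(κa) = 1.509.
Matching ψ, ψ′ at both faces gives T = [1 + V₀² sinh²(κa) / (4E(V₀ − E))]⁻¹ = 1/5.618 = 0.178.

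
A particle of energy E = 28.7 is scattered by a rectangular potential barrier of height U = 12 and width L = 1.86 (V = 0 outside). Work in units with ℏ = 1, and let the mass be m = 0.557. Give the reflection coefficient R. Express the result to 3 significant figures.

Above the barrier the interior wavenumber is k₂ = √(2m(E − U))/ℏ = 4.313, giving phase k₂L = 8.023.
Matching at both interfaces gives T⁻¹ = 1 + U² sin²(k₂L) / [4E(E − U)] = 1.073, hence T = 0.932.
R = 1 − T = 0.0680.

R = 0.0680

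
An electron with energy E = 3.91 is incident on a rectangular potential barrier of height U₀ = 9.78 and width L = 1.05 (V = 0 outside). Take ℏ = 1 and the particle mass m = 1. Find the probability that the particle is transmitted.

E < U₀: inside the barrier ψ ∝ e^{±κx} with κ = √(2m(U₀ − E))/ℏ = 3.426.
κL = 3.598, sinh(κL) = 18.24.
The exact tunnelling result is T⁻¹ = 1 + U₀² sinh²(κL) / [4E(U₀ − E)] = 347.7, so T = 0.00288.

T = 0.00288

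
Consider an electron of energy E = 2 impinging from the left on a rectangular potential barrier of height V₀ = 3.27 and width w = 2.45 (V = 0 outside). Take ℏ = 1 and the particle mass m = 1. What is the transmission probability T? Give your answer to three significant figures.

E < V₀: inside the barrier ψ ∝ e^{±κx} with κ = √(2m(V₀ − E))/ℏ = 1.594.
κw = 3.905, sinh(κw) = 24.81.
The exact tunnelling result is T⁻¹ = 1 + V₀² sinh²(κw) / [4E(V₀ − E)] = 648.6, so T = 0.00154.

T = 0.00154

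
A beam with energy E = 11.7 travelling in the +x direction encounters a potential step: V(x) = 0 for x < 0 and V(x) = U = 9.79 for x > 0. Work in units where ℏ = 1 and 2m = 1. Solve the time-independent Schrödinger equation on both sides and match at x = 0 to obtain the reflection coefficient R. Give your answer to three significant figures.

On each side the TISE gives plane waves with k = √(2m(E − V))/ℏ: k₁ = √(2·½·11.7) = 3.421, k₂ = √(2·½·1.91) = 1.382.
Continuity of ψ and ψ′ at the step yields the reflection amplitude r = (k₁ − k₂)/(k₁ + k₂) = 0.4245; thus R = |r|² = 0.1802, T = 0.8198.

R = 0.180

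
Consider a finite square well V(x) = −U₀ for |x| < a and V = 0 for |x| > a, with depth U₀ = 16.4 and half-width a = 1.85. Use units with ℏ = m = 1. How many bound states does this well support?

Define the well-strength parameter z₀ = (a/ℏ)√(2mU₀) = 1.85 × √(2·1·16.4) = 10.60.
A new bound state (alternating even/odd) appears each time z₀ passes a multiple of π/2, so N = ⌊2z₀/π⌋ + 1 = ⌊6.745⌋ + 1 = 7.

N = 7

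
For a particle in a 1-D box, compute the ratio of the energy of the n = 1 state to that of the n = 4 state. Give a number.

0.0625

Since E_n ∝ n², the ratio is (1/4)² = 0.0625.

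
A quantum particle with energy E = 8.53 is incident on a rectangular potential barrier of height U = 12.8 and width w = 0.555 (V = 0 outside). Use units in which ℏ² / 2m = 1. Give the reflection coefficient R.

E < U: inside the barrier ψ ∝ e^{±κx} with κ = √(2m(U − E))/ℏ = 2.066.
κw = 1.147, sinh(κw) = 1.415.
The exact tunnelling result is T⁻¹ = 1 + U² sinh²(κw) / [4E(U − E)] = 3.253, so T = 0.307.
R = 1 − T = 0.693.

R = 0.693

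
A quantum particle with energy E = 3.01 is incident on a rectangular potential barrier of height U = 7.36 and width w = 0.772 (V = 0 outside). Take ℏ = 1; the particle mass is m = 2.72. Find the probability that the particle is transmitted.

Since E < U the interior solution is evanescent with decay constant κ = √(2m(U − E))/ℏ = 4.865.
κw = 3.755, sinh(κw) = 21.36.
Matching ψ, ψ′ at both faces gives T = [1 + U² sinh²(κw) / (4E(U − E))]⁻¹ = 1/473.1 = 0.00211.

T = 0.00211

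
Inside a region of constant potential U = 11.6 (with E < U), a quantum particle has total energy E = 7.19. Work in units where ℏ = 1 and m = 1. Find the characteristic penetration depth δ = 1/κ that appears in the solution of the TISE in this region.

δ = 0.337

Since E < U the TISE in this region is ψ'' = κ²ψ with κ = √(2m(U − E))/ℏ.
κ = √(2 × 1 × 4.41) = 2.970. The penetration depth is δ = 1/κ = 0.337.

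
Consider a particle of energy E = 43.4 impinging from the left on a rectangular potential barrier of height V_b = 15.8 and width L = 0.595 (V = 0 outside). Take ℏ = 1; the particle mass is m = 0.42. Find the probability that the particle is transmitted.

T = 0.996

E > V_b: inside the barrier k₂ = √(2m(E − V_b))/ℏ = 4.815, k₂L = 2.865.
Matching at both interfaces gives T⁻¹ = 1 + V_b² sin²(k₂L) / [4E(E − V_b)] = 1.004, hence T = 0.996.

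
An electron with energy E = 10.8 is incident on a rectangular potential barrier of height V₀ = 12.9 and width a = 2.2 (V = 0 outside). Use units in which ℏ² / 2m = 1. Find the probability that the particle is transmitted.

T = 0.00371

Since E < V₀ the interior solution is evanescent with decay constant κ = √(2m(V₀ − E))/ℏ = 1.449.
κa = 3.188, sinh(κa) = 12.10.
The exact tunnelling result is T⁻¹ = 1 + V₀² sinh²(κa) / [4E(V₀ − E)] = 269.6, so T = 0.00371.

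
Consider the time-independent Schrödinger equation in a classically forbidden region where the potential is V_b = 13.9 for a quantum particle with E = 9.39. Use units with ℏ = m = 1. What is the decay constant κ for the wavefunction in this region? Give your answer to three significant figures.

Since E < V_b the TISE in this region is ψ'' = κ²ψ with κ = √(2m(V_b − E))/ℏ.
κ = √(2 × 1 × 4.51) = 3.003.

κ = 3.00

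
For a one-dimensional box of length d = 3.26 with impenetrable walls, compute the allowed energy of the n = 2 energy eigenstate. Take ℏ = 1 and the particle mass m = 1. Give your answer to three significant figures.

E = 1.86

Requiring ψ(0) = ψ(d) = 0 quantises k = nπ/d, hence E_n = ℏ²k²/2m = n²π²ℏ²/(2md²).
E_2 = 2² × π² / (2 × 1 × 3.26²) = 1.857.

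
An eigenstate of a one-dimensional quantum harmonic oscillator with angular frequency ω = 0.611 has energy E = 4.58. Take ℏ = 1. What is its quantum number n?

Invert E_n = (n + ½)ℏω: n = E/ℏω − ½ = 6.996, so n = 7.

n = 7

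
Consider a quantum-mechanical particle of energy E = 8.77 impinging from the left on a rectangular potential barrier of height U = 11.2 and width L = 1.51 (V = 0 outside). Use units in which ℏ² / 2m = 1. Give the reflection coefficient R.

R = 0.976

E < U: inside the barrier ψ ∝ e^{±κx} with κ = √(2m(U − E))/ℏ = 1.559.
κL = 2.354, sinh(κL) = 5.216.
The exact tunnelling result is T⁻¹ = 1 + U² sinh²(κL) / [4E(U − E)] = 41.03, so T = 0.0244.
R = 1 − T = 0.976.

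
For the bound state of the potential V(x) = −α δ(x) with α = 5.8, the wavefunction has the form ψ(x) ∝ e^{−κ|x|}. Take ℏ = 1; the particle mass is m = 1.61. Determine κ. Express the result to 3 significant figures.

κ = 9.34

Integrating the TISE across x = 0 gives the cusp condition ψ'(0⁺) − ψ'(0⁻) = −(2mα/ℏ²)ψ(0).
With ψ ∝ e^{−κ|x|} this yields −2κ = −2mα/ℏ², so κ = mα/ℏ² = 9.338.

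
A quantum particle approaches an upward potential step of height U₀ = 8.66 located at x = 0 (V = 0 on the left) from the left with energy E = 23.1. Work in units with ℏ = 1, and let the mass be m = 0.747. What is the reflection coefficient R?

R = 0.0137

The wavenumbers are k₁ = √(2mE)/ℏ = 5.875 on the left and k₂ = √(2m(E − U₀))/ℏ = 4.645 on the right.
Matching ψ and ψ′ at x = 0 gives r = (k₁ − k₂)/(k₁ + k₂), so R = r² = 0.01367 and T = 1 − R = 0.9863.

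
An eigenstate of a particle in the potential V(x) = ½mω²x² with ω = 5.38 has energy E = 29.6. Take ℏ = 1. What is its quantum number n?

n = 5

Invert E_n = (n + ½)ℏω: n = E/ℏω − ½ = 5.002, so n = 5.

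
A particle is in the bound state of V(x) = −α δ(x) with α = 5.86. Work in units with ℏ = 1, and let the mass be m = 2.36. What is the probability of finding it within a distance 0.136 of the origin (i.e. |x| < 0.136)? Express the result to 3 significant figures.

P = 0.977

The normalised bound state is ψ = √κ e^{−κ|x|} with κ = mα/ℏ² = 13.83.
P(|x| < d) = ∫_{−d}^{d} κ e^{−2κ|x|} dx = 1 − e^{−2κd} = 1 − e^{−3.762} = 0.9768.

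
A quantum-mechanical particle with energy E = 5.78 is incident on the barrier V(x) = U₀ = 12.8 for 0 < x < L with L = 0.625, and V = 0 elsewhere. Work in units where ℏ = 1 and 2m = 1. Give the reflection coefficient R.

R = 0.865

E < U₀: inside the barrier ψ ∝ e^{±κx} with κ = √(2m(U₀ − E))/ℏ = 2.650.
κL = 1.656, sinh(κL) = 2.524.
The exact tunnelling result is T⁻¹ = 1 + U₀² sinh²(κL) / [4E(U₀ − E)] = 7.429, so T = 0.135.
R = 1 − T = 0.865.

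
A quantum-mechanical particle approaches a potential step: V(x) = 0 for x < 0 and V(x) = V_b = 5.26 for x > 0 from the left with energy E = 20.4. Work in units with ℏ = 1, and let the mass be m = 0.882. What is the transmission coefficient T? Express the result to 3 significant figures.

The wavenumbers are k₁ = √(2mE)/ℏ = 5.999 on the left and k₂ = √(2m(E − V_b))/ℏ = 5.168 on the right.
Matching ψ and ψ′ at x = 0 gives r = (k₁ − k₂)/(k₁ + k₂), so R = r² = 0.005537 and T = 1 − R = 0.9945.

T = 0.994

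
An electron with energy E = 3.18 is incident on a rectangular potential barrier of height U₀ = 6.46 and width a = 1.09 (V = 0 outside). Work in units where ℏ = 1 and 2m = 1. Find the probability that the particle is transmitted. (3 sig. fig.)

Since E < U₀ the interior solution is evanescent with decay constant κ = √(2m(U₀ − E))/ℏ = 1.811.
κa = 1.974, sinh(κa) = 3.531.
The exact tunnelling result is T⁻¹ = 1 + U₀² sinh²(κa) / [4E(U₀ − E)] = 13.47, so T = 0.0743.

T = 0.0743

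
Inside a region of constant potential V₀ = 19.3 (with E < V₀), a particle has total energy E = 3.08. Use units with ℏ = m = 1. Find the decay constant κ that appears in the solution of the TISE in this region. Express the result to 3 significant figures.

Since E < V₀ the TISE in this region is ψ'' = κ²ψ with κ = √(2m(V₀ − E))/ℏ.
κ = √(2 × 1 × 16.22) = 5.696.

κ = 5.70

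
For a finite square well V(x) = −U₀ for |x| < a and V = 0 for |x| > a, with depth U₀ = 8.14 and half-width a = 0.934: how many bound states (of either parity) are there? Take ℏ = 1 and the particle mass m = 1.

N = 3

The dimensionless depth is z₀ = a√(2mU₀)/ℏ = 0.934 × √(16.28) = 3.769.
A new bound state (alternating even/odd) appears each time z₀ passes a multiple of π/2, so N = ⌊2z₀/π⌋ + 1 = ⌊2.399⌋ + 1 = 3.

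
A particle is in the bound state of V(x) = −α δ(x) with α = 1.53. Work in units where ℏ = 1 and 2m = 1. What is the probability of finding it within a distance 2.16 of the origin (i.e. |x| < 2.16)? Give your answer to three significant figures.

P = 0.963

The normalised bound state is ψ = √κ e^{−κ|x|} with κ = mα/ℏ² = 0.7650.
P(|x| < d) = ∫_{−d}^{d} κ e^{−2κ|x|} dx = 1 − e^{−2κd} = 1 − e^{−3.305} = 0.9633.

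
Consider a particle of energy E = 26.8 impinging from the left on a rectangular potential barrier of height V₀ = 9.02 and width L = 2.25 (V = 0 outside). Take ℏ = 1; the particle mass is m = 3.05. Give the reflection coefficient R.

R = 0.0403

E > V₀: inside the barrier k₂ = √(2m(E − V₀))/ℏ = 10.41, k₂L = 23.43.
T = [1 + V₀² sin²(k₂L) / (4E(E − V₀))]⁻¹ = 1/1.042 = 0.960.
R = 1 − T = 0.0403.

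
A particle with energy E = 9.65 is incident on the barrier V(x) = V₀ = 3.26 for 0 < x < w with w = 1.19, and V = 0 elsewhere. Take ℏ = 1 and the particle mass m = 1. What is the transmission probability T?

T = 0.967

E > V₀: inside the barrier k₂ = √(2m(E − V₀))/ℏ = 3.575, k₂w = 4.254.
Matching at both interfaces gives T⁻¹ = 1 + V₀² sin²(k₂w) / [4E(E − V₀)] = 1.035, hence T = 0.967.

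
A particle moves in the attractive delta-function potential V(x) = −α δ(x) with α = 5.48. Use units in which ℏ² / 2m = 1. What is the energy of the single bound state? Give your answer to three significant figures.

The bound state is ψ(x) = √κ e^{−κ|x|}. The derivative jump ψ'(0⁺) − ψ'(0⁻) = −(2mα/ℏ²)ψ(0) fixes κ = mα/ℏ² = 2.740.
Then E = −ℏ²κ²/(2m) = −mα²/(2ℏ²) = -7.508.

E = -7.51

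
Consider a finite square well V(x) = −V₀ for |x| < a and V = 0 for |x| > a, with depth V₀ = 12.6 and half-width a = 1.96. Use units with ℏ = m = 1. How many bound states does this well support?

Define the well-strength parameter z₀ = (a/ℏ)√(2mV₀) = 1.96 × √(2·1·12.6) = 9.839.
A new bound state (alternating even/odd) appears each time z₀ passes a multiple of π/2, so N = ⌊2z₀/π⌋ + 1 = ⌊6.264⌋ + 1 = 7.

N = 7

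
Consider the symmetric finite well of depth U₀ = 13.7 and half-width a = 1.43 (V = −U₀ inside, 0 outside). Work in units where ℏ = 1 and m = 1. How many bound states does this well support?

N = 5

Define the well-strength parameter z₀ = (a/ℏ)√(2mU₀) = 1.43 × √(2·1·13.7) = 7.485.
A new bound state (alternating even/odd) appears each time z₀ passes a multiple of π/2, so N = ⌊2z₀/π⌋ + 1 = ⌊4.765⌋ + 1 = 5.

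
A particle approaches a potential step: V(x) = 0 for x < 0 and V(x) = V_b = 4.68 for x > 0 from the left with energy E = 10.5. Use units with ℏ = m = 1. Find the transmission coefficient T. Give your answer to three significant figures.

The wavenumbers are k₁ = √(2mE)/ℏ = 4.583 on the left and k₂ = √(2m(E − V_b))/ℏ = 3.412 on the right.
Continuity of ψ and ψ′ at the step yields the reflection amplitude r = (k₁ − k₂)/(k₁ + k₂) = 0.1465; thus R = |r|² = 0.02145, T = 0.9786.

T = 0.979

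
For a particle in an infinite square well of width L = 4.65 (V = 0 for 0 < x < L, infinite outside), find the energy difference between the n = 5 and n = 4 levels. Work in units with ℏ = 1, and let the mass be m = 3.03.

ΔE = 0.678

E_n = n²π²ℏ²/(2mL²), so ΔE = (5² − 4²) π²ℏ²/(2mL²).
ΔE = 9 × π² / (2 × 3.03 × 4.65²) = 0.6779.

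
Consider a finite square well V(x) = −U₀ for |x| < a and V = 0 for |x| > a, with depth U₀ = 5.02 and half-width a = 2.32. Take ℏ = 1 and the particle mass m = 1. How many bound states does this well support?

Define the well-strength parameter z₀ = (a/ℏ)√(2mU₀) = 2.32 × √(2·1·5.02) = 7.351.
The even/odd transcendental equations gain one root per π/2 in z₀, giving N = 1 + ⌊2z₀/π⌋ = 1 + ⌊4.680⌋ = 5.

N = 5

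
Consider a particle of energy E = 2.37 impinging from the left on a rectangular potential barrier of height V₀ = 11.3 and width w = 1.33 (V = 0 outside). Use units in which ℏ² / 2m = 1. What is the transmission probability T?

E < V₀: inside the barrier ψ ∝ e^{±κx} with κ = √(2m(V₀ − E))/ℏ = 2.988.
κw = 3.974, sinh(κw) = 26.60.
The exact tunnelling result is T⁻¹ = 1 + V₀² sinh²(κw) / [4E(V₀ − E)] = 1068, so T = 0.000936.

T = 0.000936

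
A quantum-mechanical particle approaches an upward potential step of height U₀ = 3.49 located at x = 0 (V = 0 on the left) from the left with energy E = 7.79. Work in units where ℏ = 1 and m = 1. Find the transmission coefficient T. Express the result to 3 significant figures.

The wavenumbers are k₁ = √(2mE)/ℏ = 3.947 on the left and k₂ = √(2m(E − U₀))/ℏ = 2.933 on the right.
Matching ψ and ψ′ at x = 0 gives r = (k₁ − k₂)/(k₁ + k₂), so R = r² = 0.02175 and T = 1 − R = 0.9783.

T = 0.978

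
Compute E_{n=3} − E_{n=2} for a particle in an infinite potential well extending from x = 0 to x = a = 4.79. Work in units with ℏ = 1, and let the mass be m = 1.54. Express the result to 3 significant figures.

ΔE = 0.698

E_n = n²π²ℏ²/(2ma²), so ΔE = (3² − 2²) π²ℏ²/(2ma²).
ΔE = 5 × π² / (2 × 1.54 × 4.79²) = 0.6983.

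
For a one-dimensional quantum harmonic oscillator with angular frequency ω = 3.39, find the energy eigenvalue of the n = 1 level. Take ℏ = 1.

Using E_n = (n + ½)ℏω: E_1 = 1.5 × 3.39 = 5.085.

E = 5.09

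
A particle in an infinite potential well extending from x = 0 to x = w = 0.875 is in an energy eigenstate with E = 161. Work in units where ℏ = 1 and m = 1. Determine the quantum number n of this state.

For an infinite well E_n = n²π²ℏ²/(2mw²), so n = (w/πℏ)√(2mE).
n = (0.875/π) × √(2 × 1 × 161) = 4.998 → n = 5.

n = 5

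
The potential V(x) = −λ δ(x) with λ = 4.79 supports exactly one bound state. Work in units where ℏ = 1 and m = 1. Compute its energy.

E = -11.5

The bound state is ψ(x) = √κ e^{−κ|x|}. The derivative jump ψ'(0⁺) − ψ'(0⁻) = −(2mλ/ℏ²)ψ(0) fixes κ = mλ/ℏ² = 4.790.
Then E = −ℏ²κ²/(2m) = −mλ²/(2ℏ²) = -11.47.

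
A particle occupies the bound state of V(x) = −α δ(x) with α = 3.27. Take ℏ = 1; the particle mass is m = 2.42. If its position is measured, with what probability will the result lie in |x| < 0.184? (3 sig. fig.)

P = 0.946

The normalised bound state is ψ = √κ e^{−κ|x|} with κ = mα/ℏ² = 7.913.
P(|x| < d) = ∫_{−d}^{d} κ e^{−2κ|x|} dx = 1 − e^{−2κd} = 1 − e^{−2.912} = 0.9456.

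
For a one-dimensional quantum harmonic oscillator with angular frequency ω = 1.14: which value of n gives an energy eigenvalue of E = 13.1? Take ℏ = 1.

n = 11

Invert E_n = (n + ½)ℏω: n = E/ℏω − ½ = 10.991, so n = 11.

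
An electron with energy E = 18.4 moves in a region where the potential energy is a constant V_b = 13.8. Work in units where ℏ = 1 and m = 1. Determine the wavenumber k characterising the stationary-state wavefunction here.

k = 3.03

With E > V_b the solution is oscillatory, ψ ∝ e^{±ikx} with k = √(2m(E − V_b))/ℏ.
k = √(2 × 1 × 4.6) = 3.033.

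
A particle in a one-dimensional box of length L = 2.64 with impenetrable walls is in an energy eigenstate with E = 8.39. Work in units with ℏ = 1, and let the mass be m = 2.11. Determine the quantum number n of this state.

For an infinite well E_n = n²π²ℏ²/(2mL²), so n = (L/πℏ)√(2mE).
n = (2.64/π) × √(2 × 2.11 × 8.39) = 5.000 → n = 5.

n = 5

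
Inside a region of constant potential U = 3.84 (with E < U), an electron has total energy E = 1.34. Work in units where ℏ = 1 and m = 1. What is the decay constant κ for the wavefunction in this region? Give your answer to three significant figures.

κ = 2.24

Since E < U the TISE in this region is ψ'' = κ²ψ with κ = √(2m(U − E))/ℏ.
κ = √(2 × 1 × 2.5) = 2.236.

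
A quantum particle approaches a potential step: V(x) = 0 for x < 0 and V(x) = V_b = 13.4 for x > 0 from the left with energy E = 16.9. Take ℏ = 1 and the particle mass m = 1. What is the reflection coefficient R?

R = 0.140

On each side the TISE gives plane waves with k = √(2m(E − V))/ℏ: k₁ = √(2·1·16.9) = 5.814, k₂ = √(2·1·3.5) = 2.646.
Matching ψ and ψ′ at x = 0 gives r = (k₁ − k₂)/(k₁ + k₂), so R = r² = 0.1402 and T = 1 − R = 0.8598.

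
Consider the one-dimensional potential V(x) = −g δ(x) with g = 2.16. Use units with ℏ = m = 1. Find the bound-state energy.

E = -2.33

The bound state is ψ(x) = √κ e^{−κ|x|}. The derivative jump ψ'(0⁺) − ψ'(0⁻) = −(2mg/ℏ²)ψ(0) fixes κ = mg/ℏ² = 2.160.
Then E = −ℏ²κ²/(2m) = −mg²/(2ℏ²) = -2.333.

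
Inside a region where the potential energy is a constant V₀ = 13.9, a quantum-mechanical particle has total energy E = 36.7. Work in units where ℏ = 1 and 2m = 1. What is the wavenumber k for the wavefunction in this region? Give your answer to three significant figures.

With E > V₀ the solution is oscillatory, ψ ∝ e^{±ikx} with k = √(2m(E − V₀))/ℏ.
k = √(2 × 0.5 × 22.8) = 4.775.

k = 4.77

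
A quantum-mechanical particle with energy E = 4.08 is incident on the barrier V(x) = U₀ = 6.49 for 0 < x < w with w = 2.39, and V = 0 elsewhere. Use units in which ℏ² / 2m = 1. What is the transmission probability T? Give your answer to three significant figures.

E < U₀: inside the barrier ψ ∝ e^{±κx} with κ = √(2m(U₀ − E))/ℏ = 1.552.
κw = 3.710, sinh(κw) = 20.42.
Matching ψ, ψ′ at both faces gives T = [1 + U₀² sinh²(κw) / (4E(U₀ − E))]⁻¹ = 1/447.6 = 0.00223.

T = 0.00223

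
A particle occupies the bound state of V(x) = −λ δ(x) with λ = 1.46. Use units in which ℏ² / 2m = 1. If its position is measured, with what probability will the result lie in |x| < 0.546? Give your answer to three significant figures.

P = 0.549

The normalised bound state is ψ = √κ e^{−κ|x|} with κ = mλ/ℏ² = 0.7300.
P(|x| < d) = ∫_{−d}^{d} κ e^{−2κ|x|} dx = 1 − e^{−2κd} = 1 − e^{−0.7972} = 0.5494.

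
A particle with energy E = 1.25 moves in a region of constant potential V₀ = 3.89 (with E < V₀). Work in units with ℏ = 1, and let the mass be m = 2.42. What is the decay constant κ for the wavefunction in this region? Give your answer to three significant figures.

κ = 3.57

Since E < V₀ the TISE in this region is ψ'' = κ²ψ with κ = √(2m(V₀ − E))/ℏ.
κ = √(2 × 2.42 × 2.64) = 3.575.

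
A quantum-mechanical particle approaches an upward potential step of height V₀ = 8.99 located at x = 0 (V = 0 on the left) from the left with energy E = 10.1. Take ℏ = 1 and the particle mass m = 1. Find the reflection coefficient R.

R = 0.252

On each side the TISE gives plane waves with k = √(2m(E − V))/ℏ: k₁ = √(2·1·10.1) = 4.494, k₂ = √(2·1·1.11) = 1.490.
Matching ψ and ψ′ at x = 0 gives r = (k₁ − k₂)/(k₁ + k₂), so R = r² = 0.2521 and T = 1 − R = 0.7479.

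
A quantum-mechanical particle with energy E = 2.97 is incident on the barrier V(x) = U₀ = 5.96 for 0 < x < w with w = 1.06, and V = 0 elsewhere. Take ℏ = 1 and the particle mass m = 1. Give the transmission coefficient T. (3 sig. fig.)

T = 0.0222

Since E < U₀ the interior solution is evanescent with decay constant κ = √(2m(U₀ − E))/ℏ = 2.445.
κw = 2.592, sinh(κw) = 6.642.
Matching ψ, ψ′ at both faces gives T = [1 + U₀² sinh²(κw) / (4E(U₀ − E))]⁻¹ = 1/45.11 = 0.0222.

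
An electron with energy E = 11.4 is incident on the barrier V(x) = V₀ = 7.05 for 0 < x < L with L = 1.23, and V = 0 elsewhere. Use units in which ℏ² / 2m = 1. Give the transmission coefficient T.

T = 0.931

Above the barrier the interior wavenumber is k₂ = √(2m(E − V₀))/ℏ = 2.086, giving phase k₂L = 2.565.
Matching at both interfaces gives T⁻¹ = 1 + V₀² sin²(k₂L) / [4E(E − V₀)] = 1.074, hence T = 0.931.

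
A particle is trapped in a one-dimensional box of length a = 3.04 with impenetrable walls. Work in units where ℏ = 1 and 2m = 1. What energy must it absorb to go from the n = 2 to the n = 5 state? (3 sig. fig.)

ΔE = 22.4

E_n = n²π²ℏ²/(2ma²), so ΔE = (5² − 2²) π²ℏ²/(2ma²).
ΔE = 21 × π² / (2 × 0.5 × 3.04²) = 22.43.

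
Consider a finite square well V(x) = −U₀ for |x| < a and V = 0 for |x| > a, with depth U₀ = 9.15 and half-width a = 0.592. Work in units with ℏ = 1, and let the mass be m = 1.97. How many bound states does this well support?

N = 3

The dimensionless depth is z₀ = a√(2mU₀)/ℏ = 0.592 × √(36.05) = 3.555.
The even/odd transcendental equations gain one root per π/2 in z₀, giving N = 1 + ⌊2z₀/π⌋ = 1 + ⌊2.263⌋ = 3.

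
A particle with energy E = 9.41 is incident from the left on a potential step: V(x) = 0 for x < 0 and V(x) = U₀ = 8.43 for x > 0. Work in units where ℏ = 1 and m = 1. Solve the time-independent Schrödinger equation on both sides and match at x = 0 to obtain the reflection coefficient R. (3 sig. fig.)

R = 0.262

On each side the TISE gives plane waves with k = √(2m(E − V))/ℏ: k₁ = √(2·1·9.41) = 4.338, k₂ = √(2·1·0.98) = 1.400.
Matching ψ and ψ′ at x = 0 gives r = (k₁ − k₂)/(k₁ + k₂), so R = r² = 0.2622 and T = 1 − R = 0.7378.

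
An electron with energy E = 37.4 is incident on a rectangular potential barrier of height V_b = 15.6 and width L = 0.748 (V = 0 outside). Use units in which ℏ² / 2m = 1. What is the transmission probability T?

T = 0.991

E > V_b: inside the barrier k₂ = √(2m(E − V_b))/ℏ = 4.669, k₂L = 3.492.
T = [1 + V_b² sin²(k₂L) / (4E(E − V_b))]⁻¹ = 1/1.009 = 0.991.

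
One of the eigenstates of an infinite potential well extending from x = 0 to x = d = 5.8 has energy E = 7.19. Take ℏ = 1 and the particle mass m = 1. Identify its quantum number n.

From E_n = n²π²ℏ²/(2md²) invert to n = √(2md²E)/(πℏ).
n = (5.8/π) × √(2 × 1 × 7.19) = 7.001 → n = 7.

n = 7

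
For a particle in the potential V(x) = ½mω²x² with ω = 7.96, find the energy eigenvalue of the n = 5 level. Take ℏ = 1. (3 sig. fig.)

The oscillator eigenvalues are E_n = ℏω(n + ½), so E_5 = 7.96 × 5.5 = 43.78.

E = 43.8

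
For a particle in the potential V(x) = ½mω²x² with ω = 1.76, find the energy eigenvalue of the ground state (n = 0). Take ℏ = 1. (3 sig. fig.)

Using E_n = (n + ½)ℏω: E_0 = 0.5 × 1.76 = 0.8800.

E = 0.880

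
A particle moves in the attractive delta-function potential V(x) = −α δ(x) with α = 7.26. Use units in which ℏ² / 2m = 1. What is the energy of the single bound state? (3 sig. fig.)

For x ≠ 0 the bound state is ψ ∝ e^{−κ|x|}; integrating the TISE across the delta gives the cusp condition 2κ = 2mα/ℏ², so κ = 3.630.
Then E = −ℏ²κ²/(2m) = −mα²/(2ℏ²) = -13.18.

E = -13.2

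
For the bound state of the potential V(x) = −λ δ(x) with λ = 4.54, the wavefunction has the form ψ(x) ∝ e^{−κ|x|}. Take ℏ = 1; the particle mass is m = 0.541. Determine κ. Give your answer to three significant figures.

Integrating the TISE across x = 0 gives the cusp condition ψ'(0⁺) − ψ'(0⁻) = −(2mλ/ℏ²)ψ(0).
With ψ ∝ e^{−κ|x|} this yields −2κ = −2mλ/ℏ², so κ = mλ/ℏ² = 2.456.

κ = 2.46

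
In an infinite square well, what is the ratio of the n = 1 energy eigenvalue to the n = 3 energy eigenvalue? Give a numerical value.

E_n = n²π²ℏ²/(2mL²) so the ratio is n₂²/n₁² = 1/9 = 0.111111.

0.111111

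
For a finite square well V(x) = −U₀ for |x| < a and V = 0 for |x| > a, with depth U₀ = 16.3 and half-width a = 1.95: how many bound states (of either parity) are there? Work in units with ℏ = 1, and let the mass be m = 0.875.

N = 7

The dimensionless depth is z₀ = a√(2mU₀)/ℏ = 1.95 × √(28.53) = 10.41.
The even/odd transcendental equations gain one root per π/2 in z₀, giving N = 1 + ⌊2z₀/π⌋ = 1 + ⌊6.630⌋ = 7.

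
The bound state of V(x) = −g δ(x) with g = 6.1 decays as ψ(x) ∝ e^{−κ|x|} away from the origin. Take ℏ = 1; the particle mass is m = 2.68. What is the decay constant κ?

κ = 16.3

Integrate −(ℏ²/2m)ψ'' − gδ(x)ψ = Eψ from −ε to +ε: the ψ'' term gives ψ'(0⁺) − ψ'(0⁻) and the δ term gives −(2mg/ℏ²)ψ(0).
With ψ ∝ e^{−κ|x|} this yields −2κ = −2mg/ℏ², so κ = mg/ℏ² = 16.35.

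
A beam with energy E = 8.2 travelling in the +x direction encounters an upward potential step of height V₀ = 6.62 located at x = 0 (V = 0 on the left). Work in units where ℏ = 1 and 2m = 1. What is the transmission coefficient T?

T = 0.848

The wavenumbers are k₁ = √(2mE)/ℏ = 2.864 on the left and k₂ = √(2m(E − V₀))/ℏ = 1.257 on the right.
Matching ψ and ψ′ at x = 0 gives r = (k₁ − k₂)/(k₁ + k₂), so R = r² = 0.1520 and T = 1 − R = 0.8480.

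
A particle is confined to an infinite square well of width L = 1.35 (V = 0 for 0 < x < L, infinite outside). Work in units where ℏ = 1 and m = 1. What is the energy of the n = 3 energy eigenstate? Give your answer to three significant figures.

The infinite-well eigenfunctions ψ_n = √(2/L) sin(nπx/L) vanish at both walls, giving E_n = n²π²ℏ²/(2mL²).
E_3 = 3² × π² / (2 × 1 × 1.35²) = 24.37.

E = 24.4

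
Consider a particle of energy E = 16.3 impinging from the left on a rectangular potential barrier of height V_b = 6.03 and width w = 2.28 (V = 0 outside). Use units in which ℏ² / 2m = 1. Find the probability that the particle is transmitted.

T = 0.962

Above the barrier the interior wavenumber is k₂ = √(2m(E − V_b))/ℏ = 3.205, giving phase k₂w = 7.307.
Matching at both interfaces gives T⁻¹ = 1 + V_b² sin²(k₂w) / [4E(E − V_b)] = 1.040, hence T = 0.962.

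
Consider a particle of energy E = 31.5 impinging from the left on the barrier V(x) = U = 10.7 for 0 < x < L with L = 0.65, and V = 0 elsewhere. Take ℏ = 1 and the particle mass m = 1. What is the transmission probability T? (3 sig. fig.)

T = 0.968

E > U: inside the barrier k₂ = √(2m(E − U))/ℏ = 6.450, k₂L = 4.192.
T = [1 + U² sin²(k₂L) / (4E(E − U))]⁻¹ = 1/1.033 = 0.968.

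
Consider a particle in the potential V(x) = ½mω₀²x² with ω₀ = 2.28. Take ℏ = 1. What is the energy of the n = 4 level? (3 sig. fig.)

The oscillator eigenvalues are E_n = ℏω₀(n + ½), so E_4 = 2.28 × 4.5 = 10.26.

E = 10.3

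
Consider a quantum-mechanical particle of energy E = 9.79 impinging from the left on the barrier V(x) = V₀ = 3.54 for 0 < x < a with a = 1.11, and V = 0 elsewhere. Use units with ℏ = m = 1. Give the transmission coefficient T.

E > V₀: inside the barrier k₂ = √(2m(E − V₀))/ℏ = 3.536, k₂a = 3.924.
T = [1 + V₀² sin²(k₂a) / (4E(E − V₀))]⁻¹ = 1/1.025 = 0.975.

T = 0.975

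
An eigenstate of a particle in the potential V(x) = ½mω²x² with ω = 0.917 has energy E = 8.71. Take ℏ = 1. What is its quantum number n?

n = 9

Invert E_n = (n + ½)ℏω: n = E/ℏω − ½ = 8.998, so n = 9.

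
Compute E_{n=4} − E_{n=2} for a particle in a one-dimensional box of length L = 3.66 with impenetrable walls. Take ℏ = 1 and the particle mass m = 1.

E_n = n²π²ℏ²/(2mL²), so ΔE = (4² − 2²) π²ℏ²/(2mL²).
ΔE = 12 × π² / (2 × 1 × 3.66²) = 4.421.

ΔE = 4.42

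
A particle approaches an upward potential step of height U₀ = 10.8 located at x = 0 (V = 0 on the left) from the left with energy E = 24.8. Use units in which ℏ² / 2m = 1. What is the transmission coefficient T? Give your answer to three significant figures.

T = 0.980

The wavenumbers are k₁ = √(2mE)/ℏ = 4.980 on the left and k₂ = √(2m(E − U₀))/ℏ = 3.742 on the right.
Continuity of ψ and ψ′ at the step yields the reflection amplitude r = (k₁ − k₂)/(k₁ + k₂) = 0.1420; thus R = |r|² = 0.02016, T = 0.9798.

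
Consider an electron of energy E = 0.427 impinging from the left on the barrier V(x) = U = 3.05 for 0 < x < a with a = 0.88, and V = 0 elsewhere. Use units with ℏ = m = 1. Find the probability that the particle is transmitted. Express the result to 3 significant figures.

E < U: inside the barrier ψ ∝ e^{±κx} with κ = √(2m(U − E))/ℏ = 2.290.
κa = 2.016, sinh(κa) = 3.686.
Matching ψ, ψ′ at both faces gives T = [1 + U² sinh²(κa) / (4E(U − E))]⁻¹ = 1/29.21 = 0.0342.

T = 0.0342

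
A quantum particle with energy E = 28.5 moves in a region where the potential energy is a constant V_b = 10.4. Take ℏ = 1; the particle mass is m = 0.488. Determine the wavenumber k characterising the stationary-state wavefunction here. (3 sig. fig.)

k = 4.20

With E > V_b the solution is oscillatory, ψ ∝ e^{±ikx} with k = √(2m(E − V_b))/ℏ.
k = √(2 × 0.488 × 18.1) = 4.203.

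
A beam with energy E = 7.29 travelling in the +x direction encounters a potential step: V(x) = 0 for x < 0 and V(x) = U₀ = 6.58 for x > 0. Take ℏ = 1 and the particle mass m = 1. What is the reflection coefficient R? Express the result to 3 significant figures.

R = 0.275

On each side the TISE gives plane waves with k = √(2m(E − V))/ℏ: k₁ = √(2·1·7.29) = 3.818, k₂ = √(2·1·0.71) = 1.192.
Continuity of ψ and ψ′ at the step yields the reflection amplitude r = (k₁ − k₂)/(k₁ + k₂) = 0.5243; thus R = |r|² = 0.2749, T = 0.7251.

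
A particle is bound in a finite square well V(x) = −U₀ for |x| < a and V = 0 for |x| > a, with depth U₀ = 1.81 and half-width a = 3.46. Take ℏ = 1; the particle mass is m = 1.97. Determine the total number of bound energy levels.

N = 6

Define the well-strength parameter z₀ = (a/ℏ)√(2mU₀) = 3.46 × √(2·1.97·1.81) = 9.240.
The even/odd transcendental equations gain one root per π/2 in z₀, giving N = 1 + ⌊2z₀/π⌋ = 1 + ⌊5.882⌋ = 6.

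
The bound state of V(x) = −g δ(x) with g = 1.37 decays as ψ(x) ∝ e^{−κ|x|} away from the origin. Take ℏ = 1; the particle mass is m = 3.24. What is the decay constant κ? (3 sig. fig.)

Integrating the TISE across x = 0 gives the cusp condition ψ'(0⁺) − ψ'(0⁻) = −(2mg/ℏ²)ψ(0).
With ψ ∝ e^{−κ|x|} this yields −2κ = −2mg/ℏ², so κ = mg/ℏ² = 4.439.

κ = 4.44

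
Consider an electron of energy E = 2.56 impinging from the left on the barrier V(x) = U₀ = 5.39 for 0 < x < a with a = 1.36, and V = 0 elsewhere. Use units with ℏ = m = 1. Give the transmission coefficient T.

E < U₀: inside the barrier ψ ∝ e^{±κx} with κ = √(2m(U₀ − E))/ℏ = 2.379.
κa = 3.236, sinh(κa) = 12.69.
Matching ψ, ψ′ at both faces gives T = [1 + U₀² sinh²(κa) / (4E(U₀ − E))]⁻¹ = 1/162.5 = 0.00616.

T = 0.00616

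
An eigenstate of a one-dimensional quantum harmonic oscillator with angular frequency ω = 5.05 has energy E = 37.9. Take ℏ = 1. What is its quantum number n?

n = 7

Invert E_n = (n + ½)ℏω: n = E/ℏω − ½ = 7.005, so n = 7.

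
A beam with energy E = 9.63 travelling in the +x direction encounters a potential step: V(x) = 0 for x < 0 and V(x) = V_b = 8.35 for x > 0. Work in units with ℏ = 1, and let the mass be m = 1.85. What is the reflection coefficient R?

The wavenumbers are k₁ = √(2mE)/ℏ = 5.969 on the left and k₂ = √(2m(E − V_b))/ℏ = 2.176 on the right.
Continuity of ψ and ψ′ at the step yields the reflection amplitude r = (k₁ − k₂)/(k₁ + k₂) = 0.4657; thus R = |r|² = 0.2168, T = 0.7832.

R = 0.217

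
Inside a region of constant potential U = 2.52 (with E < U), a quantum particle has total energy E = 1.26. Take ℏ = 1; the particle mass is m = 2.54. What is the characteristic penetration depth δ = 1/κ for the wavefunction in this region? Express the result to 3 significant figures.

Since E < U the TISE in this region is ψ'' = κ²ψ with κ = √(2m(U − E))/ℏ.
κ = √(2 × 2.54 × 1.26) = 2.530. The penetration depth is δ = 1/κ = 0.395.

δ = 0.395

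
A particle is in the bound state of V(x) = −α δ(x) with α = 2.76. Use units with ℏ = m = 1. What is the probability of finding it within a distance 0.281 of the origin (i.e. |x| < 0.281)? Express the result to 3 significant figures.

P = 0.788

The normalised bound state is ψ = √κ e^{−κ|x|} with κ = mα/ℏ² = 2.760.
P(|x| < d) = ∫_{−d}^{d} κ e^{−2κ|x|} dx = 1 − e^{−2κd} = 1 − e^{−1.551} = 0.7880.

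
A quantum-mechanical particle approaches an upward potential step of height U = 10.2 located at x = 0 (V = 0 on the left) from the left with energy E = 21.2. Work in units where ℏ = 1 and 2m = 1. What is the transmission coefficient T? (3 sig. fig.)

The wavenumbers are k₁ = √(2mE)/ℏ = 4.604 on the left and k₂ = √(2m(E − U))/ℏ = 3.317 on the right.
Continuity of ψ and ψ′ at the step yields the reflection amplitude r = (k₁ − k₂)/(k₁ + k₂) = 0.1626; thus R = |r|² = 0.02643, T = 0.9736.

T = 0.974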